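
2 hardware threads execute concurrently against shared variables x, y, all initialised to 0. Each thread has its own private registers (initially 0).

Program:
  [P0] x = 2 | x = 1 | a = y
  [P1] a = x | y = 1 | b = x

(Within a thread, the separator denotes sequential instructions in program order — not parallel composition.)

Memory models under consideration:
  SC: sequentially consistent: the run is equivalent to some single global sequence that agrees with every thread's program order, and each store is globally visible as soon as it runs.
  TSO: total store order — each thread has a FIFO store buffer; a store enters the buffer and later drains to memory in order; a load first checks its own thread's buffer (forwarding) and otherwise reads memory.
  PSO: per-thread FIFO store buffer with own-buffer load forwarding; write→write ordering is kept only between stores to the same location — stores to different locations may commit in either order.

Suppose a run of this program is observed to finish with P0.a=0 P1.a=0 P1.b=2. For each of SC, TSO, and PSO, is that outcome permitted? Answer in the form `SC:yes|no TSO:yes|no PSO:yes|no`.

outcome vector order: (P0.a,P1.a,P1.b)
[SC] allowed = {001 011 021 100 101 102 111 121 122}
[TSO] allowed = {000 001 002 011 021 022 100 101 102 111 121 122}
[PSO] allowed = {000 001 002 011 021 022 100 101 102 111 121 122}
target 002 ∈ {TSO,PSO}

SC:no TSO:yes PSO:yes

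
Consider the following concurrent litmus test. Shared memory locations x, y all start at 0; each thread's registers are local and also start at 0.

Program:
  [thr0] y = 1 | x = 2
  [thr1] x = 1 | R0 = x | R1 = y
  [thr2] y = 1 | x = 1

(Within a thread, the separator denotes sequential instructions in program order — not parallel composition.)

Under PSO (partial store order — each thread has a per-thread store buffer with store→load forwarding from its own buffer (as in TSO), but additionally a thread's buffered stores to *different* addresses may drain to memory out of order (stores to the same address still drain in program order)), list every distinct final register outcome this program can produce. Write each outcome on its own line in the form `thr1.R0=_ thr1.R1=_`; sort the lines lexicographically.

thr1.R0=1 thr1.R1=0
thr1.R0=1 thr1.R1=1
thr1.R0=2 thr1.R1=0
thr1.R0=2 thr1.R1=1

outcome vector order: (thr1.R0,thr1.R1)
|PSO outcomes| = 4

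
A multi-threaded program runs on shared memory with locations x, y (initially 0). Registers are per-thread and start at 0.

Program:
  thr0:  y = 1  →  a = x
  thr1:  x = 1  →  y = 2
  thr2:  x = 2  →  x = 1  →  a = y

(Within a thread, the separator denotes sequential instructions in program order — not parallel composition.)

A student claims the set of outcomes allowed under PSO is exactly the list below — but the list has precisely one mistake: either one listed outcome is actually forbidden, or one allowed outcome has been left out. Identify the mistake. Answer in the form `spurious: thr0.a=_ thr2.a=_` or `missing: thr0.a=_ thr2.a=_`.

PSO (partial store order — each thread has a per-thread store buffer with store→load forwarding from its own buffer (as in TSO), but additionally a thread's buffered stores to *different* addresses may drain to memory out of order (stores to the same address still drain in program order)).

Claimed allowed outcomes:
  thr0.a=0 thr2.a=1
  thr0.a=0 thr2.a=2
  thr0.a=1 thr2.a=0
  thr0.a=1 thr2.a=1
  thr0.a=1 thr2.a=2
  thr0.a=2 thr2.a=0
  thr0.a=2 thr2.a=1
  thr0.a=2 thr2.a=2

outcome vector order: (thr0.a,thr2.a)
PSO: 9 outcomes — {<0 0> <0 1> <0 2> <1 0> <1 1> <1 2> <2 0> <2 1> <2 2>}
PSO∖claimed = {<0 0>}

missing: thr0.a=0 thr2.a=0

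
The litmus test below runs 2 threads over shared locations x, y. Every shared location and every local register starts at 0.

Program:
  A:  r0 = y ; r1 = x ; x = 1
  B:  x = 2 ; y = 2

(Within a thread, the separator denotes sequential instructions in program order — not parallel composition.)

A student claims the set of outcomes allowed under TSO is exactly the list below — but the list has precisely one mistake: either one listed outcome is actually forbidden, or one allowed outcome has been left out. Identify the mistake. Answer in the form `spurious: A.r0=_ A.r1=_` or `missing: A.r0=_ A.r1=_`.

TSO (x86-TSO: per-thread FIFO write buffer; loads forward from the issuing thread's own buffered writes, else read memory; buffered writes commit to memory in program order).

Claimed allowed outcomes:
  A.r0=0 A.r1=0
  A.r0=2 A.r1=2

missing: A.r0=0 A.r1=2

outcome vector order: (A.r0,A.r1)
[TSO] allowed = {<0 0> <0 2> <2 2>}
TSO∖claimed = {<0 2>}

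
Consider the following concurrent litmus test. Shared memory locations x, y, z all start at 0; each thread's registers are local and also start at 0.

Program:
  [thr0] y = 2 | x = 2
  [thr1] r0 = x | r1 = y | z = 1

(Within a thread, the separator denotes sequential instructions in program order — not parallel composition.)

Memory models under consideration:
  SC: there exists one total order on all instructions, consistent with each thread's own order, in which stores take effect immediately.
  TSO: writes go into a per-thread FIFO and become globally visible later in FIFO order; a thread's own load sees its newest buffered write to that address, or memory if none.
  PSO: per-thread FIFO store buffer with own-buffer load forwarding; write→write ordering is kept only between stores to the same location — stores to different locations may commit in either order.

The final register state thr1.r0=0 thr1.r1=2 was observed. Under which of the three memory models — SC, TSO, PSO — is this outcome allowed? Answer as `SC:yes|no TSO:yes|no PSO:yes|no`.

outcome vector order: (thr1.r0,thr1.r1)
under SC → <0 0> <0 2> <2 2>
under TSO → <0 0> <0 2> <2 2>
under PSO → <0 0> <0 2> <2 0> <2 2>
target <0 2> ∈ {SC,TSO,PSO}

SC:yes TSO:yes PSO:yes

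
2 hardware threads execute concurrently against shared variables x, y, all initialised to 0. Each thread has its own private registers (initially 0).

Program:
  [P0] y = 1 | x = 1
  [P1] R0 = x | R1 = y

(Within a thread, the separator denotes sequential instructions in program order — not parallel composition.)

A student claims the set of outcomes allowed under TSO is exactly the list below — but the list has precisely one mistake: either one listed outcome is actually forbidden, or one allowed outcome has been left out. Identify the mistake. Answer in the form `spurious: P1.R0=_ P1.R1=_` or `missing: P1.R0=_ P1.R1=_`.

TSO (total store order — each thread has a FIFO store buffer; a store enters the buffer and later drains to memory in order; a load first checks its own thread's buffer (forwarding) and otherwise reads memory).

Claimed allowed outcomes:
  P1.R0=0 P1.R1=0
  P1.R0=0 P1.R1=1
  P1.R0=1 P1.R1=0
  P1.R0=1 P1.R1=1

spurious: P1.R0=1 P1.R1=0

outcome vector order: (P1.R0,P1.R1)
TSO: 3 outcomes — {<0 0> <0 1> <1 1>}
claimed∖TSO = {<1 0>}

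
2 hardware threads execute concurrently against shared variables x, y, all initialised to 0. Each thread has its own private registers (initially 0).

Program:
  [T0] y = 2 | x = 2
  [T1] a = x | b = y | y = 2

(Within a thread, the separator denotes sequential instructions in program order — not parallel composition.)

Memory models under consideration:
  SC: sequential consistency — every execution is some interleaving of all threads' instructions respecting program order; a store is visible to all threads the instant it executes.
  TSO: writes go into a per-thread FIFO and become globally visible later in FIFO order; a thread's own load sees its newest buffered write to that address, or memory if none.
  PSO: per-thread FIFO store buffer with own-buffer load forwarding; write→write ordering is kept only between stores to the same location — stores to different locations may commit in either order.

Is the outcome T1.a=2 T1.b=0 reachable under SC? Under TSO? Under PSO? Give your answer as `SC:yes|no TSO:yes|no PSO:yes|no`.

outcome vector order: (T1.a,T1.b)
SC (3): 0/0 0/2 2/2
TSO (3): 0/0 0/2 2/2
PSO (4): 0/0 0/2 2/0 2/2
target 2/0 ∈ {PSO}

SC:no TSO:no PSO:yes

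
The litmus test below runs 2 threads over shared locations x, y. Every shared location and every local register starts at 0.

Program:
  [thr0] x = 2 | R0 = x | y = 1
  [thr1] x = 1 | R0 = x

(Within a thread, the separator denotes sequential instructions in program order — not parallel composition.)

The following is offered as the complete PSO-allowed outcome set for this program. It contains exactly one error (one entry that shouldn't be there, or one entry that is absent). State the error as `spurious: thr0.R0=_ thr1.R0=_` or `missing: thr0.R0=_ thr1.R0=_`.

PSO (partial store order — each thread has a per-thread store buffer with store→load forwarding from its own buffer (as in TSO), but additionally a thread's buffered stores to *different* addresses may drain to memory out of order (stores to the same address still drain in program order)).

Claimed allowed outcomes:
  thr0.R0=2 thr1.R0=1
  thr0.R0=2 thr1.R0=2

missing: thr0.R0=1 thr1.R0=1

outcome vector order: (thr0.R0,thr1.R0)
PSO (3): 11, 21, 22
PSO∖claimed = {11}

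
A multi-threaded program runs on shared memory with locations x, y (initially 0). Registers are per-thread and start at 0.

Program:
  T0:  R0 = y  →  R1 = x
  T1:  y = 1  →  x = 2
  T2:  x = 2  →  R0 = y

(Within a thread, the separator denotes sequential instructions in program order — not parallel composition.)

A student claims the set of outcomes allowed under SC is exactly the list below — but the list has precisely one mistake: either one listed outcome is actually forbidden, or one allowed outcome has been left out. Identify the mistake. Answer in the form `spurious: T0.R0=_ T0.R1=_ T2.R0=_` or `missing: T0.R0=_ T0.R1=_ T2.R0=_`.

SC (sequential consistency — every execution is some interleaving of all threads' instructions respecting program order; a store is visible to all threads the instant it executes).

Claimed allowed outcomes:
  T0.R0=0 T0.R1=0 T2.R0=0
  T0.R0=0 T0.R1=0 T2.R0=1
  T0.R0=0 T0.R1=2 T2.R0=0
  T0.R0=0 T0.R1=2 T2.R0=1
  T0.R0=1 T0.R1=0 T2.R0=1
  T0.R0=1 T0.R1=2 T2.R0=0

missing: T0.R0=1 T0.R1=2 T2.R0=1

outcome vector order: (T0.R0,T0.R1,T2.R0)
SC (7): <0 0 0> <0 0 1> <0 2 0> <0 2 1> <1 0 1> <1 2 0> <1 2 1>
SC∖claimed = {<1 2 1>}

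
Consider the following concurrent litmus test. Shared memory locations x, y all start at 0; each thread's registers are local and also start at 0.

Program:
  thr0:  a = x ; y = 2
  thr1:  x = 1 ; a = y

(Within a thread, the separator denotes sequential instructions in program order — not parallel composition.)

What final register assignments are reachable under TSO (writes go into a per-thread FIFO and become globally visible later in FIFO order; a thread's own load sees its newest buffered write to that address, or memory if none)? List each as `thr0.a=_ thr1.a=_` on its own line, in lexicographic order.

thr0.a=0 thr1.a=0
thr0.a=0 thr1.a=2
thr0.a=1 thr1.a=0
thr0.a=1 thr1.a=2

outcome vector order: (thr0.a,thr1.a)
|TSO outcomes| = 4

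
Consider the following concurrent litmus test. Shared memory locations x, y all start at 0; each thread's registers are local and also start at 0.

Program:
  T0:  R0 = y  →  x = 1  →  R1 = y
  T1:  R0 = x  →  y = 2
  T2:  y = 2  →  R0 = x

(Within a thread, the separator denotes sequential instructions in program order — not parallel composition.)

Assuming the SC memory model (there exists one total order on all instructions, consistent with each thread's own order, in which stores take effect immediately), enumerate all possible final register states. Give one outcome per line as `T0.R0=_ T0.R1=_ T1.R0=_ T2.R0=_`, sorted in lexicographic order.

outcome vector order: (T0.R0,T0.R1,T1.R0,T2.R0)
|SC outcomes| = 10

T0.R0=0 T0.R1=0 T1.R0=0 T2.R0=1
T0.R0=0 T0.R1=0 T1.R0=1 T2.R0=1
T0.R0=0 T0.R1=2 T1.R0=0 T2.R0=0
T0.R0=0 T0.R1=2 T1.R0=0 T2.R0=1
T0.R0=0 T0.R1=2 T1.R0=1 T2.R0=0
T0.R0=0 T0.R1=2 T1.R0=1 T2.R0=1
T0.R0=2 T0.R1=2 T1.R0=0 T2.R0=0
T0.R0=2 T0.R1=2 T1.R0=0 T2.R0=1
T0.R0=2 T0.R1=2 T1.R0=1 T2.R0=0
T0.R0=2 T0.R1=2 T1.R0=1 T2.R0=1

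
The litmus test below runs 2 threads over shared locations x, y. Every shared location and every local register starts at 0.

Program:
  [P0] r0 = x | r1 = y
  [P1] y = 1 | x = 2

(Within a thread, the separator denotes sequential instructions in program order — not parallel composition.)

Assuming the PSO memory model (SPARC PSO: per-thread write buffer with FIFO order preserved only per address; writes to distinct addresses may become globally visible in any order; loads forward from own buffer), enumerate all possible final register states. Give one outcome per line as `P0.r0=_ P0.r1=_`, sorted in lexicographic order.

outcome vector order: (P0.r0,P0.r1)
|PSO outcomes| = 4

P0.r0=0 P0.r1=0
P0.r0=0 P0.r1=1
P0.r0=2 P0.r1=0
P0.r0=2 P0.r1=1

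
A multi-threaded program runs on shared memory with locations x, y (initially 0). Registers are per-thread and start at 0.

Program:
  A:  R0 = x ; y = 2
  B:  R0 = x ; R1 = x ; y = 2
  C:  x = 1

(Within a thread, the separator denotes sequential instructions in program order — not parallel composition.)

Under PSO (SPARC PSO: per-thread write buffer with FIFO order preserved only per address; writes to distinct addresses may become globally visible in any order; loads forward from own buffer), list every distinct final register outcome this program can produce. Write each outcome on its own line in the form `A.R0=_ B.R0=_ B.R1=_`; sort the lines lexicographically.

outcome vector order: (A.R0,B.R0,B.R1)
|PSO outcomes| = 6

A.R0=0 B.R0=0 B.R1=0
A.R0=0 B.R0=0 B.R1=1
A.R0=0 B.R0=1 B.R1=1
A.R0=1 B.R0=0 B.R1=0
A.R0=1 B.R0=0 B.R1=1
A.R0=1 B.R0=1 B.R1=1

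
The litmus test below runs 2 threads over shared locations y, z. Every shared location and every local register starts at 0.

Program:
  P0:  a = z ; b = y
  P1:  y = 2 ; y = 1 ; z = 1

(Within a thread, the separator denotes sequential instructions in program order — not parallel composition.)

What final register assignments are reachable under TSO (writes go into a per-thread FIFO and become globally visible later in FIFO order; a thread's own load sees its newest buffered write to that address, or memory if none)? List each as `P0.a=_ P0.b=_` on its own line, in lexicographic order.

P0.a=0 P0.b=0
P0.a=0 P0.b=1
P0.a=0 P0.b=2
P0.a=1 P0.b=1

outcome vector order: (P0.a,P0.b)
|TSO outcomes| = 4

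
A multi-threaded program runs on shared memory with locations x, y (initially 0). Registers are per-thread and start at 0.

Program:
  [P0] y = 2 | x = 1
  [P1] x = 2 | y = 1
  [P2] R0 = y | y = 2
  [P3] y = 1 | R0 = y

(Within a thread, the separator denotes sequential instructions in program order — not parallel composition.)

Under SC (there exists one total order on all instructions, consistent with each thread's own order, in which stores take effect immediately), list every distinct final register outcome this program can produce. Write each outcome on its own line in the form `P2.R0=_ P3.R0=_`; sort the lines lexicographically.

outcome vector order: (P2.R0,P3.R0)
|SC outcomes| = 6

P2.R0=0 P3.R0=1
P2.R0=0 P3.R0=2
P2.R0=1 P3.R0=1
P2.R0=1 P3.R0=2
P2.R0=2 P3.R0=1
P2.R0=2 P3.R0=2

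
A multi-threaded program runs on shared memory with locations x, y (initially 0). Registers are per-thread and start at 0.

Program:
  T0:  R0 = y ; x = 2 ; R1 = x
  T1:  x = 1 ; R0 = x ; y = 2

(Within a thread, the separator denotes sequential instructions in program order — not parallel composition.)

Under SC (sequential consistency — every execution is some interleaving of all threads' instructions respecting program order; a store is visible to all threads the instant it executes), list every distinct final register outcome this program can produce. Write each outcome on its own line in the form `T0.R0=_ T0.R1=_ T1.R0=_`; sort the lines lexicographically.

outcome vector order: (T0.R0,T0.R1,T1.R0)
|SC outcomes| = 4

T0.R0=0 T0.R1=1 T1.R0=1
T0.R0=0 T0.R1=2 T1.R0=1
T0.R0=0 T0.R1=2 T1.R0=2
T0.R0=2 T0.R1=2 T1.R0=1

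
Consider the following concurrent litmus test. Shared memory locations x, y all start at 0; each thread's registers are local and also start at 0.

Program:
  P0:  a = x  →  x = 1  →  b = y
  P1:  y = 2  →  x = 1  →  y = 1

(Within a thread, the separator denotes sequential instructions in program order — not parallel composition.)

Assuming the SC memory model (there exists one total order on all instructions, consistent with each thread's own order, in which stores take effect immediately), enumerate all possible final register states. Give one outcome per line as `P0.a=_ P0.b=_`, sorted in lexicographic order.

P0.a=0 P0.b=0
P0.a=0 P0.b=1
P0.a=0 P0.b=2
P0.a=1 P0.b=1
P0.a=1 P0.b=2

outcome vector order: (P0.a,P0.b)
|SC outcomes| = 5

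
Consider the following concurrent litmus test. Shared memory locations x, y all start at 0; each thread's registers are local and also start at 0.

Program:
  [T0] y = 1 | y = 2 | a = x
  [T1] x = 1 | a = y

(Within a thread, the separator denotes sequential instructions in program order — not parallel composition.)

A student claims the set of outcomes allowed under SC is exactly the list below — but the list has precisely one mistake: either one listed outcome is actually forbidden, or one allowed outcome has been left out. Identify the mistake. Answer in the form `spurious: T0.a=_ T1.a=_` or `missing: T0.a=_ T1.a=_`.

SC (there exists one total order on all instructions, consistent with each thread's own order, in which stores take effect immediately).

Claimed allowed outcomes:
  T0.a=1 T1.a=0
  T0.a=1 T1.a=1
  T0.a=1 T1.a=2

outcome vector order: (T0.a,T1.a)
SC: 4 outcomes — {<0 2>, <1 0>, <1 1>, <1 2>}
SC∖claimed = {<0 2>}

missing: T0.a=0 T1.a=2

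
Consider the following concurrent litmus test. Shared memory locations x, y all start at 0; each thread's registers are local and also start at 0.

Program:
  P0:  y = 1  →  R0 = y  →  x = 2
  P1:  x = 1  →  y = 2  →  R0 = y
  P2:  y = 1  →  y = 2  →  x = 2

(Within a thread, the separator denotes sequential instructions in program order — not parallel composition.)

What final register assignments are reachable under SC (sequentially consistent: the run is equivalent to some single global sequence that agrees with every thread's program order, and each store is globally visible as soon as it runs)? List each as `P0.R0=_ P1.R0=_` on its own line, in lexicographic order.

P0.R0=1 P1.R0=1
P0.R0=1 P1.R0=2
P0.R0=2 P1.R0=1
P0.R0=2 P1.R0=2

outcome vector order: (P0.R0,P1.R0)
|SC outcomes| = 4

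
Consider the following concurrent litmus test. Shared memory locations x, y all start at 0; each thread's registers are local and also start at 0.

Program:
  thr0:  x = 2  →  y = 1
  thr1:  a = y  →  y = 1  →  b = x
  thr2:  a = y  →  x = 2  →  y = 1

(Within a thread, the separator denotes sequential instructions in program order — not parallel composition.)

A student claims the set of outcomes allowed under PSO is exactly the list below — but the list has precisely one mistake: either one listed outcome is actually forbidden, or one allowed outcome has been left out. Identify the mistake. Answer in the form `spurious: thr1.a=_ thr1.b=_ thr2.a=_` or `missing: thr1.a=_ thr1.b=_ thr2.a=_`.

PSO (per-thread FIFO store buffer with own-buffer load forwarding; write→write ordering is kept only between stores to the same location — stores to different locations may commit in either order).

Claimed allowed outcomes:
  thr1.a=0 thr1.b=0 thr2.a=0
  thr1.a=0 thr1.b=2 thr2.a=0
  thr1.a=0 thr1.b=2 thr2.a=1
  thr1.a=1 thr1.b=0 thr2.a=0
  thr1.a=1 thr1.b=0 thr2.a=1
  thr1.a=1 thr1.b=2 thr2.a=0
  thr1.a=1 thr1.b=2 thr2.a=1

outcome vector order: (thr1.a,thr1.b,thr2.a)
PSO (8): 000, 001, 020, 021, 100, 101, 120, 121
PSO∖claimed = {001}

missing: thr1.a=0 thr1.b=0 thr2.a=1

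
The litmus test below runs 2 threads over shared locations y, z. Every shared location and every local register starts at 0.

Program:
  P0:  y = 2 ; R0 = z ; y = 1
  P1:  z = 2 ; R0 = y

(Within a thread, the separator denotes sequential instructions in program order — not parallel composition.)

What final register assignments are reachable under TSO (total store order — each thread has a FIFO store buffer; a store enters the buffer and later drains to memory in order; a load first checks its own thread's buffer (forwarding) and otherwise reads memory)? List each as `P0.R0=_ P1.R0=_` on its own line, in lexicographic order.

P0.R0=0 P1.R0=0
P0.R0=0 P1.R0=1
P0.R0=0 P1.R0=2
P0.R0=2 P1.R0=0
P0.R0=2 P1.R0=1
P0.R0=2 P1.R0=2

outcome vector order: (P0.R0,P1.R0)
|TSO outcomes| = 6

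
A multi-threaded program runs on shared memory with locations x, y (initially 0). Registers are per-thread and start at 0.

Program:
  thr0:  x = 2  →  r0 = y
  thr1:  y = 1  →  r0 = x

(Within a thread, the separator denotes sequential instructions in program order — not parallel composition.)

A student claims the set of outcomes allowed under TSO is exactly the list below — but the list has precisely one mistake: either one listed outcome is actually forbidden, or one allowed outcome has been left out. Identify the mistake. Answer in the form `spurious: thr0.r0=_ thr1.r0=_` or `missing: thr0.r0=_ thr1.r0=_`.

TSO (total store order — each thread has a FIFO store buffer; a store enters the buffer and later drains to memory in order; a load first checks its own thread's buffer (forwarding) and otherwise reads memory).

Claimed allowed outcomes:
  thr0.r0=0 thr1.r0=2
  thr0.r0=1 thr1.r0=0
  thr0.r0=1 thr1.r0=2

outcome vector order: (thr0.r0,thr1.r0)
TSO: 4 outcomes — {<0 0> <0 2> <1 0> <1 2>}
TSO∖claimed = {<0 0>}

missing: thr0.r0=0 thr1.r0=0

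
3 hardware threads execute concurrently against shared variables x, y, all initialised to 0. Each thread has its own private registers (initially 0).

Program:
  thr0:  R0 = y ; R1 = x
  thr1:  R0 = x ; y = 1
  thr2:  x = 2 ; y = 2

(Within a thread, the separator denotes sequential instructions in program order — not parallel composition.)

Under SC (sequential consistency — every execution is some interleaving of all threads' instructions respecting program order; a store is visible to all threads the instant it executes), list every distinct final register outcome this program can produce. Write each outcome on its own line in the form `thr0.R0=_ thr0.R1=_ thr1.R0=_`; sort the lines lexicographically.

thr0.R0=0 thr0.R1=0 thr1.R0=0
thr0.R0=0 thr0.R1=0 thr1.R0=2
thr0.R0=0 thr0.R1=2 thr1.R0=0
thr0.R0=0 thr0.R1=2 thr1.R0=2
thr0.R0=1 thr0.R1=0 thr1.R0=0
thr0.R0=1 thr0.R1=2 thr1.R0=0
thr0.R0=1 thr0.R1=2 thr1.R0=2
thr0.R0=2 thr0.R1=2 thr1.R0=0
thr0.R0=2 thr0.R1=2 thr1.R0=2

outcome vector order: (thr0.R0,thr0.R1,thr1.R0)
|SC outcomes| = 9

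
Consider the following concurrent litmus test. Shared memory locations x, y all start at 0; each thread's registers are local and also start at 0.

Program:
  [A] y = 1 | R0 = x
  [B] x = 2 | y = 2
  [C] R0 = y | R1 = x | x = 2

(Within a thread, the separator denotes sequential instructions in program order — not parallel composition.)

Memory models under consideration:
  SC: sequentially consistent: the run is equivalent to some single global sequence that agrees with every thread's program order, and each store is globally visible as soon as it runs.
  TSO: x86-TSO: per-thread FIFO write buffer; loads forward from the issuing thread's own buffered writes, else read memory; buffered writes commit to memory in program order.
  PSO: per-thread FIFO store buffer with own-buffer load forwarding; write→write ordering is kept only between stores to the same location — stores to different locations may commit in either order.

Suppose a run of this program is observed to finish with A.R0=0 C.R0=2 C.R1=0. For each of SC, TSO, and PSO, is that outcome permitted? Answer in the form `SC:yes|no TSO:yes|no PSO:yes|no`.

outcome vector order: (A.R0,C.R0,C.R1)
[SC] allowed = {0/0/0, 0/0/2, 0/1/0, 0/1/2, 0/2/2, 2/0/0, 2/0/2, 2/1/0, 2/1/2, 2/2/2}
[TSO] allowed = {0/0/0, 0/0/2, 0/1/0, 0/1/2, 0/2/2, 2/0/0, 2/0/2, 2/1/0, 2/1/2, 2/2/2}
[PSO] allowed = {0/0/0, 0/0/2, 0/1/0, 0/1/2, 0/2/0, 0/2/2, 2/0/0, 2/0/2, 2/1/0, 2/1/2, 2/2/0, 2/2/2}
target 0/2/0 ∈ {PSO}

SC:no TSO:no PSO:yes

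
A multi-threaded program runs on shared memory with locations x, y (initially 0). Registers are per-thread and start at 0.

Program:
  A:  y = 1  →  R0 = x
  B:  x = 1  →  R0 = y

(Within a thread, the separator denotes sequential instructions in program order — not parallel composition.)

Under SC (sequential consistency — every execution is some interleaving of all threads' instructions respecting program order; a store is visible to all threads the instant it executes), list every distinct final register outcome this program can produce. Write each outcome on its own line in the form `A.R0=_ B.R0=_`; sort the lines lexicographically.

A.R0=0 B.R0=1
A.R0=1 B.R0=0
A.R0=1 B.R0=1

outcome vector order: (A.R0,B.R0)
|SC outcomes| = 3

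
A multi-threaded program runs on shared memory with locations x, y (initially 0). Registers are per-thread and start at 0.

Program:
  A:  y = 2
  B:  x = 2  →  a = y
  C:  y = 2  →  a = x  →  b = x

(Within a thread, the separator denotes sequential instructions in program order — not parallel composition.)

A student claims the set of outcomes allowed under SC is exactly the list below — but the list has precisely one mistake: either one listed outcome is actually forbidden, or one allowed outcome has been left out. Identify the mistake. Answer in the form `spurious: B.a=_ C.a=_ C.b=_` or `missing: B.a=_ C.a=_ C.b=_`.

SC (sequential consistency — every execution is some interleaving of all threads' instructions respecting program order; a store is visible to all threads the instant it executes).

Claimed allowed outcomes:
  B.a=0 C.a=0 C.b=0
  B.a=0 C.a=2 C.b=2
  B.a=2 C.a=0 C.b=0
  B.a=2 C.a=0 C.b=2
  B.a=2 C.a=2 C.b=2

outcome vector order: (B.a,C.a,C.b)
SC: 4 outcomes — {022; 200; 202; 222}
claimed∖SC = {000}

spurious: B.a=0 C.a=0 C.b=0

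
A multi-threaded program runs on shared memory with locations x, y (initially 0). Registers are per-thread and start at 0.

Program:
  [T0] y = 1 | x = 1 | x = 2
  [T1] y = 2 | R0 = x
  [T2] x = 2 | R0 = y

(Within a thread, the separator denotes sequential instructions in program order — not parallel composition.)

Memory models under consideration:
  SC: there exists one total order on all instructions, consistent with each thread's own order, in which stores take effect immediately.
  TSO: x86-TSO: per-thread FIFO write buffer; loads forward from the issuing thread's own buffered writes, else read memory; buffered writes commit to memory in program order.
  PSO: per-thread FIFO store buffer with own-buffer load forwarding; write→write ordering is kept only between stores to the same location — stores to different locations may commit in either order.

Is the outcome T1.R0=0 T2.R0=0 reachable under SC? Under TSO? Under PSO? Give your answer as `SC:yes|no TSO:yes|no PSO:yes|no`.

outcome vector order: (T1.R0,T2.R0)
under SC → 01, 02, 10, 11, 12, 20, 21, 22
under TSO → 00, 01, 02, 10, 11, 12, 20, 21, 22
under PSO → 00, 01, 02, 10, 11, 12, 20, 21, 22
target 00 ∈ {TSO,PSO}

SC:no TSO:yes PSO:yes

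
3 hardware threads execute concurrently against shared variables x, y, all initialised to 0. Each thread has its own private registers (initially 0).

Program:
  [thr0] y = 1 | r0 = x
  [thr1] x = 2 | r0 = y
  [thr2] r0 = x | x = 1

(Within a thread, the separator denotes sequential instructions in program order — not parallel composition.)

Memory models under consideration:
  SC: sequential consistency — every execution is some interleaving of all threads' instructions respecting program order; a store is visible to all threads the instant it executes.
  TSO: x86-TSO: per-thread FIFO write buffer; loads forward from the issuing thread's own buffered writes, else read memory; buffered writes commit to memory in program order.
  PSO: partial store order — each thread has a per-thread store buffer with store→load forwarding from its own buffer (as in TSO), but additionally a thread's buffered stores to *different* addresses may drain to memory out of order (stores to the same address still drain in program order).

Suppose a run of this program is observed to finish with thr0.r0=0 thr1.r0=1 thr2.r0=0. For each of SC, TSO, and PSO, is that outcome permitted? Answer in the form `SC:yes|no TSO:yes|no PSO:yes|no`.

outcome vector order: (thr0.r0,thr1.r0,thr2.r0)
SC (10): <0 1 0> <0 1 2> <1 0 0> <1 0 2> <1 1 0> <1 1 2> <2 0 0> <2 0 2> <2 1 0> <2 1 2>
TSO (12): <0 0 0> <0 0 2> <0 1 0> <0 1 2> <1 0 0> <1 0 2> <1 1 0> <1 1 2> <2 0 0> <2 0 2> <2 1 0> <2 1 2>
PSO (12): <0 0 0> <0 0 2> <0 1 0> <0 1 2> <1 0 0> <1 0 2> <1 1 0> <1 1 2> <2 0 0> <2 0 2> <2 1 0> <2 1 2>
target <0 1 0> ∈ {SC,TSO,PSO}

SC:yes TSO:yes PSO:yes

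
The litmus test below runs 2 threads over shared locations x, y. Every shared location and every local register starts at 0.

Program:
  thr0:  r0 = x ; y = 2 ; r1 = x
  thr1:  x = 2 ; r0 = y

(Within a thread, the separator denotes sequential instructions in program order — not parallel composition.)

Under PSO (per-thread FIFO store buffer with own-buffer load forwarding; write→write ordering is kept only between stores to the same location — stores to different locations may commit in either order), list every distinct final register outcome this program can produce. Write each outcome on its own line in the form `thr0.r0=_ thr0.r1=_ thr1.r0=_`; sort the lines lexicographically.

thr0.r0=0 thr0.r1=0 thr1.r0=0
thr0.r0=0 thr0.r1=0 thr1.r0=2
thr0.r0=0 thr0.r1=2 thr1.r0=0
thr0.r0=0 thr0.r1=2 thr1.r0=2
thr0.r0=2 thr0.r1=2 thr1.r0=0
thr0.r0=2 thr0.r1=2 thr1.r0=2

outcome vector order: (thr0.r0,thr0.r1,thr1.r0)
|PSO outcomes| = 6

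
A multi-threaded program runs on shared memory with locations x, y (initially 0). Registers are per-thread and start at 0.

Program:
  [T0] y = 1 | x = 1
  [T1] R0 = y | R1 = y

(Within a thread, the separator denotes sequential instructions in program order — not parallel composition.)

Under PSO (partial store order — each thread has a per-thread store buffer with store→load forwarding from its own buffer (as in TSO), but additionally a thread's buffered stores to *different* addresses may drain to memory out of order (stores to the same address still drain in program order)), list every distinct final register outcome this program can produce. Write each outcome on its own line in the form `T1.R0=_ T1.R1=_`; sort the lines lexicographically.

T1.R0=0 T1.R1=0
T1.R0=0 T1.R1=1
T1.R0=1 T1.R1=1

outcome vector order: (T1.R0,T1.R1)
|PSO outcomes| = 3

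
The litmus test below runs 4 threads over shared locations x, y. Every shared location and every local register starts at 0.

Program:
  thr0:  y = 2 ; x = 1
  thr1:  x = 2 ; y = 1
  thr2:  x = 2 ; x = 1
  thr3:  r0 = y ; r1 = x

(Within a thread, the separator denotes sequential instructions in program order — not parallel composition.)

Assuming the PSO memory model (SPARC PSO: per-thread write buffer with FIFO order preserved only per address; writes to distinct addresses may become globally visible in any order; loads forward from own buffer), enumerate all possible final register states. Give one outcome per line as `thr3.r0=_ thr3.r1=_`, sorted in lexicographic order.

outcome vector order: (thr3.r0,thr3.r1)
|PSO outcomes| = 9

thr3.r0=0 thr3.r1=0
thr3.r0=0 thr3.r1=1
thr3.r0=0 thr3.r1=2
thr3.r0=1 thr3.r1=0
thr3.r0=1 thr3.r1=1
thr3.r0=1 thr3.r1=2
thr3.r0=2 thr3.r1=0
thr3.r0=2 thr3.r1=1
thr3.r0=2 thr3.r1=2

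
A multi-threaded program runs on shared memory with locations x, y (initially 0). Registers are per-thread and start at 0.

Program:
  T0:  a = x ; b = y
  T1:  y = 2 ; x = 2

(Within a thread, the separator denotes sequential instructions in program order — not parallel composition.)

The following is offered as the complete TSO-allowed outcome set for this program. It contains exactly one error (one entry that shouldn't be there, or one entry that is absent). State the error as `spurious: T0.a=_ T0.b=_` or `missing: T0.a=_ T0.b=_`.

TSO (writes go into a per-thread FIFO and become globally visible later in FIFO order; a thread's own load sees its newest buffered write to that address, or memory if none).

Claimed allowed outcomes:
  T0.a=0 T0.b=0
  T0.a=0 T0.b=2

missing: T0.a=2 T0.b=2

outcome vector order: (T0.a,T0.b)
TSO: 3 outcomes — {(0,0), (0,2), (2,2)}
TSO∖claimed = {(2,2)}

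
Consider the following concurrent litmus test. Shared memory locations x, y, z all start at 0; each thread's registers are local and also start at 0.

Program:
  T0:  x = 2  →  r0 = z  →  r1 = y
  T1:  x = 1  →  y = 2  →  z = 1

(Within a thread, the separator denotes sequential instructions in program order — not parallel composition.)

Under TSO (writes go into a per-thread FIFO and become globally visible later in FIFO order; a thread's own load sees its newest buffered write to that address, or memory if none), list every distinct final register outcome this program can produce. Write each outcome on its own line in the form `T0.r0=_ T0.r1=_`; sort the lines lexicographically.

outcome vector order: (T0.r0,T0.r1)
|TSO outcomes| = 3

T0.r0=0 T0.r1=0
T0.r0=0 T0.r1=2
T0.r0=1 T0.r1=2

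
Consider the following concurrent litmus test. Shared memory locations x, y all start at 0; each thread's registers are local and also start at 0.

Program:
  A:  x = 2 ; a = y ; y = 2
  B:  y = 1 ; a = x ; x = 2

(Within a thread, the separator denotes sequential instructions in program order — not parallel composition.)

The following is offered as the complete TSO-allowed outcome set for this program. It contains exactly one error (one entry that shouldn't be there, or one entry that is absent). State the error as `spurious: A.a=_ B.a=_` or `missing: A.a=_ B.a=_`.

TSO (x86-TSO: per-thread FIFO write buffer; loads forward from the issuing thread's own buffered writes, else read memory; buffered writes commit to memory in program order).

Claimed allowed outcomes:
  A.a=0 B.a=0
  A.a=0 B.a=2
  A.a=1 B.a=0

outcome vector order: (A.a,B.a)
TSO (4): 00, 02, 10, 12
TSO∖claimed = {12}

missing: A.a=1 B.a=2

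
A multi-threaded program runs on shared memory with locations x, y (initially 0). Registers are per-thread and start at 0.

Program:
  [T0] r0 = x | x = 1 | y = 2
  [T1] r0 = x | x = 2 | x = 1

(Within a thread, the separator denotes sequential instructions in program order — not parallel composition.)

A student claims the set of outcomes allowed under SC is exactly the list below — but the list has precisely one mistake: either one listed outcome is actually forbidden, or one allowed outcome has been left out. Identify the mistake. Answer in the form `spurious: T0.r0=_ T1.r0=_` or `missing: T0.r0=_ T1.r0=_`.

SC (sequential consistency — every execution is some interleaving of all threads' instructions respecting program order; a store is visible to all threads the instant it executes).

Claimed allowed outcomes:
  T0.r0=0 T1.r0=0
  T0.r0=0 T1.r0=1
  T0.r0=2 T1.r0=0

missing: T0.r0=1 T1.r0=0

outcome vector order: (T0.r0,T1.r0)
under SC → 00; 01; 10; 20
SC∖claimed = {10}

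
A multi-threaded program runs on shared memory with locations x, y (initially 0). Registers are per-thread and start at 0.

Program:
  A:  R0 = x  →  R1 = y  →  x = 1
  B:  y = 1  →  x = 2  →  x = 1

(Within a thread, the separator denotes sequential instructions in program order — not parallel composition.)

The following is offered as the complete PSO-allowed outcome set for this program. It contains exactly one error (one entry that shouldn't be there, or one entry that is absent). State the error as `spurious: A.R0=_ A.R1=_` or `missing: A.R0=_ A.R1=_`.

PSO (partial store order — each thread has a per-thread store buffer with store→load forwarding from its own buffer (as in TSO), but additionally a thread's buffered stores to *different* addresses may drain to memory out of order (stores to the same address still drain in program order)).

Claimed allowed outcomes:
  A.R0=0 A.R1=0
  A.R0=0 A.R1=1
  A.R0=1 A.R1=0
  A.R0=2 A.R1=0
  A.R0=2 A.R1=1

missing: A.R0=1 A.R1=1

outcome vector order: (A.R0,A.R1)
[PSO] allowed = {0/0; 0/1; 1/0; 1/1; 2/0; 2/1}
PSO∖claimed = {1/1}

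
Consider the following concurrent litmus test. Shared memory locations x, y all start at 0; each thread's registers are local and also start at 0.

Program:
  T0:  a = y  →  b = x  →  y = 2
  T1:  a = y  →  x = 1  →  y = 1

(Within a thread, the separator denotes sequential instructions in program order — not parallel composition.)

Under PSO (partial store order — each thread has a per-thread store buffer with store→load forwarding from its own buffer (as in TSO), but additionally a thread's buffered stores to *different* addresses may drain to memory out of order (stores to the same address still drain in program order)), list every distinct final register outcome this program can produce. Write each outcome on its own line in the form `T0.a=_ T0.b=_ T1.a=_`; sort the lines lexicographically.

T0.a=0 T0.b=0 T1.a=0
T0.a=0 T0.b=0 T1.a=2
T0.a=0 T0.b=1 T1.a=0
T0.a=1 T0.b=0 T1.a=0
T0.a=1 T0.b=1 T1.a=0

outcome vector order: (T0.a,T0.b,T1.a)
|PSO outcomes| = 5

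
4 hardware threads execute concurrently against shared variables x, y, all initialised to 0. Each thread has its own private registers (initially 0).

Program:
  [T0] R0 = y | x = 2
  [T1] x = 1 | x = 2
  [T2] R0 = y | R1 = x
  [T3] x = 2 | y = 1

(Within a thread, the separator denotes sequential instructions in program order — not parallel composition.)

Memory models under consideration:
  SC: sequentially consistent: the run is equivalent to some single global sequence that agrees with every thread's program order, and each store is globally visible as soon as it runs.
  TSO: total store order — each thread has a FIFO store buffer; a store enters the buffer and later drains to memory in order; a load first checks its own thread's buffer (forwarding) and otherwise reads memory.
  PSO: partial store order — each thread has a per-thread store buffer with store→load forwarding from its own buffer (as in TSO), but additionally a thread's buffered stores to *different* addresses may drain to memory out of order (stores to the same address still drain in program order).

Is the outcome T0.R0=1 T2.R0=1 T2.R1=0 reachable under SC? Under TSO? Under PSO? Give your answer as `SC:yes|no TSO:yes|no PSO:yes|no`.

SC:no TSO:no PSO:yes

outcome vector order: (T0.R0,T2.R0,T2.R1)
under SC → 000; 001; 002; 011; 012; 100; 101; 102; 111; 112
under TSO → 000; 001; 002; 011; 012; 100; 101; 102; 111; 112
under PSO → 000; 001; 002; 010; 011; 012; 100; 101; 102; 110; 111; 112
target 110 ∈ {PSO}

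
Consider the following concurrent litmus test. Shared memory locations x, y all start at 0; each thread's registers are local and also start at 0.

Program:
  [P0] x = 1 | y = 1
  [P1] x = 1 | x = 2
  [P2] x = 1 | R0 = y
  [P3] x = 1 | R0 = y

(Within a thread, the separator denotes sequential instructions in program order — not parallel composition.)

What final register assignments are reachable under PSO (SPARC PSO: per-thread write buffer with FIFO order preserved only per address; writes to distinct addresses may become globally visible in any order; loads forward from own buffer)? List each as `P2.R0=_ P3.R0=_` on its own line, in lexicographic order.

outcome vector order: (P2.R0,P3.R0)
|PSO outcomes| = 4

P2.R0=0 P3.R0=0
P2.R0=0 P3.R0=1
P2.R0=1 P3.R0=0
P2.R0=1 P3.R0=1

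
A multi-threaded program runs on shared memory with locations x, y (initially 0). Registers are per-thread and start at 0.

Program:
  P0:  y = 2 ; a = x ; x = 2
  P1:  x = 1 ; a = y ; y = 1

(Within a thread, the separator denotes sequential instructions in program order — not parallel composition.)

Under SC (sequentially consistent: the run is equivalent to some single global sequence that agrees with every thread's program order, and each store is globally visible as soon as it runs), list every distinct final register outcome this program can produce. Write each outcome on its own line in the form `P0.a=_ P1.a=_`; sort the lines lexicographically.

P0.a=0 P1.a=2
P0.a=1 P1.a=0
P0.a=1 P1.a=2

outcome vector order: (P0.a,P1.a)
|SC outcomes| = 3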